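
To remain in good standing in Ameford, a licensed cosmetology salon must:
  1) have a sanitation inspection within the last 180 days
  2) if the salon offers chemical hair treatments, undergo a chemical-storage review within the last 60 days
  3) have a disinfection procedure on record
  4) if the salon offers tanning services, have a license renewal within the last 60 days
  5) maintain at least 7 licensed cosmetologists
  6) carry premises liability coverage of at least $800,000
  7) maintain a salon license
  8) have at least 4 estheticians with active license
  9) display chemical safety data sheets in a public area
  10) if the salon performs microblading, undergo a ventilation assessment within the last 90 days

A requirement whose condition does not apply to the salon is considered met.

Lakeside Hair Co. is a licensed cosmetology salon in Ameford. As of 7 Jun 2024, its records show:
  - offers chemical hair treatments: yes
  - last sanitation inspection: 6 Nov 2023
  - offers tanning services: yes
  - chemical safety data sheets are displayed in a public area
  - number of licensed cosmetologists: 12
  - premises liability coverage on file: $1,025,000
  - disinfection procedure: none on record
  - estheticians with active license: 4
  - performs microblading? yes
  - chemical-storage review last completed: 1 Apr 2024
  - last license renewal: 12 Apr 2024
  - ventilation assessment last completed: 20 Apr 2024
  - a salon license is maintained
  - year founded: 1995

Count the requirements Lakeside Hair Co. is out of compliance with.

3

1. sanitation inspection 214 days ago vs limit 180 → not met
2. condition 'offers chemical hair treatments' holds; chemical-storage review 67 days ago vs limit 60 → not met
3. disinfection procedure absent → not met
4. condition 'offers tanning services' holds; license renewal 56 days ago vs limit 60 → met
5. licensed cosmetologists 12 ≥ 7 → met
6. premises liability coverage $1,025,000 ≥ $800,000 → met
7. salon license present → met
8. estheticians with active license 4 ≥ 4 → met
9. chemical safety data sheets present → met
10. condition 'performs microblading' holds; ventilation assessment 48 days ago vs limit 90 → met
Not met: 3 of 10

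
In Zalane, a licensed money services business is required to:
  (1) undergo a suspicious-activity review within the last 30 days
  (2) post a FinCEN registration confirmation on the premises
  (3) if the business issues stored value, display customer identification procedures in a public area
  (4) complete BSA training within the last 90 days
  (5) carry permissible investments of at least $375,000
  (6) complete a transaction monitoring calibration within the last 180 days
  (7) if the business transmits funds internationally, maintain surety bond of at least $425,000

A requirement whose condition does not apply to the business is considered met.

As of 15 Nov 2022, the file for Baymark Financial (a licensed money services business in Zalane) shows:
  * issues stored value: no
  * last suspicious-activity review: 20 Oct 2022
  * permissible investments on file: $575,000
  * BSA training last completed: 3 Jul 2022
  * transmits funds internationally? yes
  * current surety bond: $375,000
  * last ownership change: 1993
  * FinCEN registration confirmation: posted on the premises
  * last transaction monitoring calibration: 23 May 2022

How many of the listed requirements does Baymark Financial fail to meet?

1. suspicious-activity review 26 days ago vs limit 30 → met
2. FinCEN registration confirmation present → met
3. condition 'issues stored value' does not hold → requirement n/a → met
4. BSA training 135 days ago vs limit 90 → not met
5. permissible investments $575,000 ≥ $375,000 → met
6. transaction monitoring calibration 176 days ago vs limit 180 → met
7. condition 'transmits funds internationally' holds; surety bond $375,000 < $425,000 → not met
Not met: 2 of 7

2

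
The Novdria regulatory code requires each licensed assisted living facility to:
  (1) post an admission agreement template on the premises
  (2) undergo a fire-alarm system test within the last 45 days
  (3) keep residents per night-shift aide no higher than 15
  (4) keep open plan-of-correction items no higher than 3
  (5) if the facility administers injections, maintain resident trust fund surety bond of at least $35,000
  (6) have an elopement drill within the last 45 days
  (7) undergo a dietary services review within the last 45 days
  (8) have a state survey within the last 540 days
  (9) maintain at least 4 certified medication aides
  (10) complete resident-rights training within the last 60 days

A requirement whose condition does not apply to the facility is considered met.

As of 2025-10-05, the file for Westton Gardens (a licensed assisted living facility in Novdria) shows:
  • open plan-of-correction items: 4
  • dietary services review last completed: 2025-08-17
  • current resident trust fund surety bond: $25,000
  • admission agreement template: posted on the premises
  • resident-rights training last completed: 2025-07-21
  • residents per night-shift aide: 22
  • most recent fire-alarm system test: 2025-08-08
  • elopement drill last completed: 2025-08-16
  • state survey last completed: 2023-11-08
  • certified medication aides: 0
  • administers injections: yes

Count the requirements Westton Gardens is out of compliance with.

9

1. admission agreement template present → met
2. fire-alarm system test 58 days ago vs limit 45 → not met
3. residents per night-shift aide 22 > 15 → not met
4. open plan-of-correction items 4 > 3 → not met
5. condition 'administers injections' holds; resident trust fund surety bond $25,000 < $35,000 → not met
6. elopement drill 50 days ago vs limit 45 → not met
7. dietary services review 49 days ago vs limit 45 → not met
8. state survey 697 days ago vs limit 540 → not met
9. certified medication aides 0 < 4 → not met
10. resident-rights training 76 days ago vs limit 60 → not met
Not met: 9 of 10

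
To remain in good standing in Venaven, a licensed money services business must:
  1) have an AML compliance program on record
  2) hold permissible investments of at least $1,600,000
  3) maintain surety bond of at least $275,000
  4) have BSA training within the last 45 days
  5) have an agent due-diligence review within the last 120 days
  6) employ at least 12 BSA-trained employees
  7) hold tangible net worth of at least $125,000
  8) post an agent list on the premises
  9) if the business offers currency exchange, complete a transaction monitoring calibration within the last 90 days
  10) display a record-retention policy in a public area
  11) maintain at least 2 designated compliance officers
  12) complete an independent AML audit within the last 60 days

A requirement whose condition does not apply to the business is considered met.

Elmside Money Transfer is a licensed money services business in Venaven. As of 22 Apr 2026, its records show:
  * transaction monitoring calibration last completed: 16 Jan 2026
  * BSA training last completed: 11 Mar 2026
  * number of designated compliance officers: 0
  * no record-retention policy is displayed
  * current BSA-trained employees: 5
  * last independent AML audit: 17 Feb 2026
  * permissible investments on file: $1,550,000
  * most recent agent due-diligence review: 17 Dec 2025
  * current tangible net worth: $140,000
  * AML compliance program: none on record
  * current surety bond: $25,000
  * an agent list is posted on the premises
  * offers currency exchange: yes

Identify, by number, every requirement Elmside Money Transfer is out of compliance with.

1, 2, 3, 5, 6, 9, 10, 11, 12

1. AML compliance program absent → not met
2. permissible investments $1,550,000 < $1,600,000 → not met
3. surety bond $25,000 < $275,000 → not met
4. BSA training 42 days ago vs limit 45 → met
5. agent due-diligence review 126 days ago vs limit 120 → not met
6. BSA-trained employees 5 < 12 → not met
7. tangible net worth $140,000 ≥ $125,000 → met
8. agent list present → met
9. condition 'offers currency exchange' holds; transaction monitoring calibration 96 days ago vs limit 90 → not met
10. record-retention policy absent → not met
11. designated compliance officers 0 < 2 → not met
12. independent AML audit 64 days ago vs limit 60 → not met
Not met: 1, 2, 3, 5, 6, 9, 10, 11, 12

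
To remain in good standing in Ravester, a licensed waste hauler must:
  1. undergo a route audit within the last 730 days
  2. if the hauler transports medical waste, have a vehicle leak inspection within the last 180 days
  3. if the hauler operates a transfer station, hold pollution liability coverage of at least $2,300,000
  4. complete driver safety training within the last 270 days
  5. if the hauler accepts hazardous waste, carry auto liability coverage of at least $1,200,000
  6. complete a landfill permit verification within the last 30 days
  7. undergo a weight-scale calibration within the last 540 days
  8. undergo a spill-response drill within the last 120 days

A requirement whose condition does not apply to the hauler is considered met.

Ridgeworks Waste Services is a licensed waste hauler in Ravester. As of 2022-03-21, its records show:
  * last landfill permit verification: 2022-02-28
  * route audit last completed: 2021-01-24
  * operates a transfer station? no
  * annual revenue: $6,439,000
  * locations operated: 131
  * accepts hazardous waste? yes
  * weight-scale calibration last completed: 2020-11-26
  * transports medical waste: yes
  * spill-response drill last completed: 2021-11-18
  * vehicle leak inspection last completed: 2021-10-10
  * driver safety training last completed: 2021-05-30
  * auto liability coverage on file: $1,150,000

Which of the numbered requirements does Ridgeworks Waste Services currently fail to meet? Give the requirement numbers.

4, 5, 8

1. route audit 421 days ago vs limit 730 → met
2. condition 'transports medical waste' holds; vehicle leak inspection 162 days ago vs limit 180 → met
3. condition 'operates a transfer station' does not hold → requirement n/a → met
4. driver safety training 295 days ago vs limit 270 → not met
5. condition 'accepts hazardous waste' holds; auto liability coverage $1,150,000 < $1,200,000 → not met
6. landfill permit verification 21 days ago vs limit 30 → met
7. weight-scale calibration 480 days ago vs limit 540 → met
8. spill-response drill 123 days ago vs limit 120 → not met
Not met: 4, 5, 8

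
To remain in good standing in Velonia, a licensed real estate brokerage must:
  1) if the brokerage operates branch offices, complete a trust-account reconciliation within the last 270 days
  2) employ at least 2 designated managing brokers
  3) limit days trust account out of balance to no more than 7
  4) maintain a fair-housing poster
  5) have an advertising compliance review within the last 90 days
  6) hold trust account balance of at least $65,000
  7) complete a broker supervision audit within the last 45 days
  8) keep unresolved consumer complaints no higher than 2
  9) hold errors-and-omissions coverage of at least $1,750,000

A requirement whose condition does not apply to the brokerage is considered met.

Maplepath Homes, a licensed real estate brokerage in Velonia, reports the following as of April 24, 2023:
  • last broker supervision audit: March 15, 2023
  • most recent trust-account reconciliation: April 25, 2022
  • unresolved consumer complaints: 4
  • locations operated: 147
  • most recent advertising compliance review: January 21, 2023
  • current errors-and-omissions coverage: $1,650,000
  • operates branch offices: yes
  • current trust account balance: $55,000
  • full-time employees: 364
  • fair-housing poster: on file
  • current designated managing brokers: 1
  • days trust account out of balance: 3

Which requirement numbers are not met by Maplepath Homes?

1, 2, 5, 6, 8, 9

1. condition 'operates branch offices' holds; trust-account reconciliation 364 days ago vs limit 270 → not met
2. designated managing brokers 1 < 2 → not met
3. days trust account out of balance 3 ≤ 7 → met
4. fair-housing poster present → met
5. advertising compliance review 93 days ago vs limit 90 → not met
6. trust account balance $55,000 < $65,000 → not met
7. broker supervision audit 40 days ago vs limit 45 → met
8. unresolved consumer complaints 4 > 2 → not met
9. errors-and-omissions coverage $1,650,000 < $1,750,000 → not met
Not met: 1, 2, 5, 6, 8, 9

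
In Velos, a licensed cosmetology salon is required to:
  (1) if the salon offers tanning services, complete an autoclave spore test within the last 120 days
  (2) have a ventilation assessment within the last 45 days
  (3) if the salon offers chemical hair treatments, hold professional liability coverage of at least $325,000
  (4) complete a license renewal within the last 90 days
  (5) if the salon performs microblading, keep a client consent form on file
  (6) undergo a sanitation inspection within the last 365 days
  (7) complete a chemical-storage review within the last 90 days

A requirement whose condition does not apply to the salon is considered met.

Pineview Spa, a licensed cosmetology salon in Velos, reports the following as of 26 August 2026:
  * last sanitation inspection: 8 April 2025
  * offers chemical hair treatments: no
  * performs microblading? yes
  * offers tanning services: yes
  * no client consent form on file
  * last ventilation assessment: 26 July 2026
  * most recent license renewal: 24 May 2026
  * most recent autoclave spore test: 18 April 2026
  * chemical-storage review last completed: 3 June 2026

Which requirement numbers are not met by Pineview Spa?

1. condition 'offers tanning services' holds; autoclave spore test 130 days ago vs limit 120 → not met
2. ventilation assessment 31 days ago vs limit 45 → met
3. condition 'offers chemical hair treatments' does not hold → requirement n/a → met
4. license renewal 94 days ago vs limit 90 → not met
5. condition 'performs microblading' holds; client consent form absent → not met
6. sanitation inspection 505 days ago vs limit 365 → not met
7. chemical-storage review 84 days ago vs limit 90 → met
Not met: 1, 4, 5, 6

1, 4, 5, 6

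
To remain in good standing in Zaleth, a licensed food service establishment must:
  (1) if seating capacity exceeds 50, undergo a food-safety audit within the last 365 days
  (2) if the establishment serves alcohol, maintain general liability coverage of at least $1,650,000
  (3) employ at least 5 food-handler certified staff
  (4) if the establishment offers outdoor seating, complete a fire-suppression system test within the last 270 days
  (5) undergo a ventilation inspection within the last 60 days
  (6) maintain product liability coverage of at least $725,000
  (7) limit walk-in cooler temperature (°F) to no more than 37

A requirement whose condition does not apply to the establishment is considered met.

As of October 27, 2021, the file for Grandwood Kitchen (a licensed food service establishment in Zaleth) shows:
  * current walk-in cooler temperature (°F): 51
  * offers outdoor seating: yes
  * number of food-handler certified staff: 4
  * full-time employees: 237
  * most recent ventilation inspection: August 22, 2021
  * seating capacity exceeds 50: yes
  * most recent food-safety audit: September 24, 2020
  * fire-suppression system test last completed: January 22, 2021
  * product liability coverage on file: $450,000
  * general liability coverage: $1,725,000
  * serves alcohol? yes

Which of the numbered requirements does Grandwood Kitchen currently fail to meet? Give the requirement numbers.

1. condition 'seating capacity exceeds 50' holds; food-safety audit 398 days ago vs limit 365 → not met
2. condition 'serves alcohol' holds; general liability coverage $1,725,000 ≥ $1,650,000 → met
3. food-handler certified staff 4 < 5 → not met
4. condition 'offers outdoor seating' holds; fire-suppression system test 278 days ago vs limit 270 → not met
5. ventilation inspection 66 days ago vs limit 60 → not met
6. product liability coverage $450,000 < $725,000 → not met
7. walk-in cooler temperature (°F) 51 > 37 → not met
Not met: 1, 3, 4, 5, 6, 7

1, 3, 4, 5, 6, 7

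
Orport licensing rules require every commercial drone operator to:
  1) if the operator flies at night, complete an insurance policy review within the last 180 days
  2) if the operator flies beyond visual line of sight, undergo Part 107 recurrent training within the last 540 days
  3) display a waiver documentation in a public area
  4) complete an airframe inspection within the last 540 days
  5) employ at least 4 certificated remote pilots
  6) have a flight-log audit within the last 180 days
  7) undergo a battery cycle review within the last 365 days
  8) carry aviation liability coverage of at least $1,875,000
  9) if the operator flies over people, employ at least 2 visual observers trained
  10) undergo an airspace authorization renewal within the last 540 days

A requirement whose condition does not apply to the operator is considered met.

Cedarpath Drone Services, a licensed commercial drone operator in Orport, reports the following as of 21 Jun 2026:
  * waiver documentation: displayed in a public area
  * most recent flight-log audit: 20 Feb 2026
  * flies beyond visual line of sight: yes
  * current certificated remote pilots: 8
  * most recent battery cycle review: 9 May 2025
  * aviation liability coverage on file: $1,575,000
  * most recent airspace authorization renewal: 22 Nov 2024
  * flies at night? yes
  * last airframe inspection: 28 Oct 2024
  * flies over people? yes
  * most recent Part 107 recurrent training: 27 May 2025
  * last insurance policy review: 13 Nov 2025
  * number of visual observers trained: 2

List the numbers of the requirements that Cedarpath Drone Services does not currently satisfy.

1. condition 'flies at night' holds; insurance policy review 220 days ago vs limit 180 → not met
2. condition 'flies beyond visual line of sight' holds; Part 107 recurrent training 390 days ago vs limit 540 → met
3. waiver documentation present → met
4. airframe inspection 601 days ago vs limit 540 → not met
5. certificated remote pilots 8 ≥ 4 → met
6. flight-log audit 121 days ago vs limit 180 → met
7. battery cycle review 408 days ago vs limit 365 → not met
8. aviation liability coverage $1,575,000 < $1,875,000 → not met
9. condition 'flies over people' holds; visual observers trained 2 ≥ 2 → met
10. airspace authorization renewal 576 days ago vs limit 540 → not met
Not met: 1, 4, 7, 8, 10

1, 4, 7, 8, 10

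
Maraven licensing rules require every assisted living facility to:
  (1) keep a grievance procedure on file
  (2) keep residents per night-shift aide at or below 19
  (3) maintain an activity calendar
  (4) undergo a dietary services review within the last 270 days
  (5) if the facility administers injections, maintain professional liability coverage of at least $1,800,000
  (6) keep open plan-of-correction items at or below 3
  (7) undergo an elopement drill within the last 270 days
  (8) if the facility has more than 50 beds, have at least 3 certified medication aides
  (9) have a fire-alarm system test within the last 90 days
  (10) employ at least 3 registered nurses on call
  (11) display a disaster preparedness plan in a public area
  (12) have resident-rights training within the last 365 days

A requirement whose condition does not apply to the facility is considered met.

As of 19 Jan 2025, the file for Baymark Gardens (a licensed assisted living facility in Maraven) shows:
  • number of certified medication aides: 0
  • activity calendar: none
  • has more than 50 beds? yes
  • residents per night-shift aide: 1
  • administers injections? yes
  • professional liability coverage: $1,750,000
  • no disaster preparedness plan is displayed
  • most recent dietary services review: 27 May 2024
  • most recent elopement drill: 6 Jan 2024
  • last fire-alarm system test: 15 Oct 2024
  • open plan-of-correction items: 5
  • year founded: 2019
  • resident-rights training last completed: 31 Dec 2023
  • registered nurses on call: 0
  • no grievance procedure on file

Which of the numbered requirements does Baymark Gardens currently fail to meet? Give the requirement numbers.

1. grievance procedure absent → not met
2. residents per night-shift aide 1 ≤ 19 → met
3. activity calendar absent → not met
4. dietary services review 237 days ago vs limit 270 → met
5. condition 'administers injections' holds; professional liability coverage $1,750,000 < $1,800,000 → not met
6. open plan-of-correction items 5 > 3 → not met
7. elopement drill 379 days ago vs limit 270 → not met
8. condition 'has more than 50 beds' holds; certified medication aides 0 < 3 → not met
9. fire-alarm system test 96 days ago vs limit 90 → not met
10. registered nurses on call 0 < 3 → not met
11. disaster preparedness plan absent → not met
12. resident-rights training 385 days ago vs limit 365 → not met
Not met: 1, 3, 5, 6, 7, 8, 9, 10, 11, 12

1, 3, 5, 6, 7, 8, 9, 10, 11, 12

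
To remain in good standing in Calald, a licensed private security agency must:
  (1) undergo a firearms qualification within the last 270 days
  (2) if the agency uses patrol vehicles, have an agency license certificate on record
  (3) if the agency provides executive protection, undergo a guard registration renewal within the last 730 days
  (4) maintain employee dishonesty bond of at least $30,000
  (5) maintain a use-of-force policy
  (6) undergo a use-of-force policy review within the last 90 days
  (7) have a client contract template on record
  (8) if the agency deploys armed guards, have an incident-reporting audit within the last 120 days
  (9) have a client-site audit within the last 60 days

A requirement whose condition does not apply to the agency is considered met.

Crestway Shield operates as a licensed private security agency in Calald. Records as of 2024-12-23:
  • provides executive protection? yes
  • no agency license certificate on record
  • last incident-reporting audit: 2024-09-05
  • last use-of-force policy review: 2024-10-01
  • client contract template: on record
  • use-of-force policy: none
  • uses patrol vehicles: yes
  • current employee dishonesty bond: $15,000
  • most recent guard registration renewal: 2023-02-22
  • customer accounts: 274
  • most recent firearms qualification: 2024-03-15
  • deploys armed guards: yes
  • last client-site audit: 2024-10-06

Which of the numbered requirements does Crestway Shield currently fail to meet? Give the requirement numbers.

1, 2, 4, 5, 9

1. firearms qualification 283 days ago vs limit 270 → not met
2. condition 'uses patrol vehicles' holds; agency license certificate absent → not met
3. condition 'provides executive protection' holds; guard registration renewal 670 days ago vs limit 730 → met
4. employee dishonesty bond $15,000 < $30,000 → not met
5. use-of-force policy absent → not met
6. use-of-force policy review 83 days ago vs limit 90 → met
7. client contract template present → met
8. condition 'deploys armed guards' holds; incident-reporting audit 109 days ago vs limit 120 → met
9. client-site audit 78 days ago vs limit 60 → not met
Not met: 1, 2, 4, 5, 9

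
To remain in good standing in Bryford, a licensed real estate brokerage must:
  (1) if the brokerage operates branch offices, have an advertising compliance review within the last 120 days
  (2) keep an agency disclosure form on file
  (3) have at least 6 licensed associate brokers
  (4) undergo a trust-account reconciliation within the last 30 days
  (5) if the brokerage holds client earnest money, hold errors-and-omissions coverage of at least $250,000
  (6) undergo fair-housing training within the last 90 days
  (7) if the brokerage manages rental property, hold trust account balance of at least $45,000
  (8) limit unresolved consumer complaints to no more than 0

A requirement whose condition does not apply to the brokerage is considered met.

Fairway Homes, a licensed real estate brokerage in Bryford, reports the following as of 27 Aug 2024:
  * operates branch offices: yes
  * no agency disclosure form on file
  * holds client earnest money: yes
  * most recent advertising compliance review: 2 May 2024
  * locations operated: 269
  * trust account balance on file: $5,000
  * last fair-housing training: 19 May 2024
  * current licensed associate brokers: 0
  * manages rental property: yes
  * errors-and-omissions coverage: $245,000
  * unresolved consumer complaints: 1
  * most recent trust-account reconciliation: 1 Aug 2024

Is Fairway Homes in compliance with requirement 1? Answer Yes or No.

Yes

1. condition 'operates branch offices' holds; advertising compliance review 117 days ago vs limit 120 → met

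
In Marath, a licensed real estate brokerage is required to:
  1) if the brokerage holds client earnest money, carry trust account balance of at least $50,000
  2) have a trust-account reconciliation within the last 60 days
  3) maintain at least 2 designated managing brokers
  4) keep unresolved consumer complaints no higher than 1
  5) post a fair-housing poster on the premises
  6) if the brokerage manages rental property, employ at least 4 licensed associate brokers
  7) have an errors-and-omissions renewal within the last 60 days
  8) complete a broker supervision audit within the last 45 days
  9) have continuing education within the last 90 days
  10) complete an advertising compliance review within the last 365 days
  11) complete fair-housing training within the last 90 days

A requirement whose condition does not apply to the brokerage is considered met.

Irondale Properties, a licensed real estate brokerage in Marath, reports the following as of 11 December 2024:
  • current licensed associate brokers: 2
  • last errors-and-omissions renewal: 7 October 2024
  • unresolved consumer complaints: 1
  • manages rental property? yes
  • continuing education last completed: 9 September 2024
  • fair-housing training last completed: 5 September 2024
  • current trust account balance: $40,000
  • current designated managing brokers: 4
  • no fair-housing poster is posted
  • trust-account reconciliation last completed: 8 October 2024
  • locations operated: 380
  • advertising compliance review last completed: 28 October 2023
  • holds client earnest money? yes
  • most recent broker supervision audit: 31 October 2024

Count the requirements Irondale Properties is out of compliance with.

1. condition 'holds client earnest money' holds; trust account balance $40,000 < $50,000 → not met
2. trust-account reconciliation 64 days ago vs limit 60 → not met
3. designated managing brokers 4 ≥ 2 → met
4. unresolved consumer complaints 1 ≤ 1 → met
5. fair-housing poster absent → not met
6. condition 'manages rental property' holds; licensed associate brokers 2 < 4 → not met
7. errors-and-omissions renewal 65 days ago vs limit 60 → not met
8. broker supervision audit 41 days ago vs limit 45 → met
9. continuing education 93 days ago vs limit 90 → not met
10. advertising compliance review 410 days ago vs limit 365 → not met
11. fair-housing training 97 days ago vs limit 90 → not met
Not met: 8 of 11

8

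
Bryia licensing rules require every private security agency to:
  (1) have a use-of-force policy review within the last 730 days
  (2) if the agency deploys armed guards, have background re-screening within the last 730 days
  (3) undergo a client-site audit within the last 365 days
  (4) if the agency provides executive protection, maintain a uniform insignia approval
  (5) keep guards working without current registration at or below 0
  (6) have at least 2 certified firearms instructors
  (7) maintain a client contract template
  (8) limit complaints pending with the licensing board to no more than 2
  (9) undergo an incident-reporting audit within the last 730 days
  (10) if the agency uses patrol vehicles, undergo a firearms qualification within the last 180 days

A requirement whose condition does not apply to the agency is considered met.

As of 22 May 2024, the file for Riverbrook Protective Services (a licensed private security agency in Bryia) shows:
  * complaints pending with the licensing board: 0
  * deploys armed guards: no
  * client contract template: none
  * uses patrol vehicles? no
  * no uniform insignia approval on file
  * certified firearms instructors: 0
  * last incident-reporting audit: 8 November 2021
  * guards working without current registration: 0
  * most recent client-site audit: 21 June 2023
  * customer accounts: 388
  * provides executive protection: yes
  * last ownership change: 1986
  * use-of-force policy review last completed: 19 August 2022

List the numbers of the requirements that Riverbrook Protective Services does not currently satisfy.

4, 6, 7, 9

1. use-of-force policy review 642 days ago vs limit 730 → met
2. condition 'deploys armed guards' does not hold → requirement n/a → met
3. client-site audit 336 days ago vs limit 365 → met
4. condition 'provides executive protection' holds; uniform insignia approval absent → not met
5. guards working without current registration 0 ≤ 0 → met
6. certified firearms instructors 0 < 2 → not met
7. client contract template absent → not met
8. complaints pending with the licensing board 0 ≤ 2 → met
9. incident-reporting audit 926 days ago vs limit 730 → not met
10. condition 'uses patrol vehicles' does not hold → requirement n/a → met
Not met: 4, 6, 7, 9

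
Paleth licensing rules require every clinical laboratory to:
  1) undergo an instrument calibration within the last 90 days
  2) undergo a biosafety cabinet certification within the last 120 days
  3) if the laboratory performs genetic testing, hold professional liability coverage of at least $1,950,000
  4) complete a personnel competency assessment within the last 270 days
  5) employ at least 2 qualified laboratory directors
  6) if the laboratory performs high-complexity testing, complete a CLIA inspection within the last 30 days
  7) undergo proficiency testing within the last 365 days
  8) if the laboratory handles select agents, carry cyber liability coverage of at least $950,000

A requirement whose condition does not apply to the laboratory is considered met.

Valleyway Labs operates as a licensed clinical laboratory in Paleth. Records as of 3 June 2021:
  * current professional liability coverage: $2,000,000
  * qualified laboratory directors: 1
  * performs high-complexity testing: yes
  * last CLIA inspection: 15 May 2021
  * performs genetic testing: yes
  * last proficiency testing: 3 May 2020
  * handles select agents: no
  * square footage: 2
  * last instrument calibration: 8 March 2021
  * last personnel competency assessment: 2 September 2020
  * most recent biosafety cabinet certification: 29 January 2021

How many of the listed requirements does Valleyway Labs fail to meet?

4

1. instrument calibration 87 days ago vs limit 90 → met
2. biosafety cabinet certification 125 days ago vs limit 120 → not met
3. condition 'performs genetic testing' holds; professional liability coverage $2,000,000 ≥ $1,950,000 → met
4. personnel competency assessment 274 days ago vs limit 270 → not met
5. qualified laboratory directors 1 < 2 → not met
6. condition 'performs high-complexity testing' holds; CLIA inspection 19 days ago vs limit 30 → met
7. proficiency testing 396 days ago vs limit 365 → not met
8. condition 'handles select agents' does not hold → requirement n/a → met
Not met: 4 of 8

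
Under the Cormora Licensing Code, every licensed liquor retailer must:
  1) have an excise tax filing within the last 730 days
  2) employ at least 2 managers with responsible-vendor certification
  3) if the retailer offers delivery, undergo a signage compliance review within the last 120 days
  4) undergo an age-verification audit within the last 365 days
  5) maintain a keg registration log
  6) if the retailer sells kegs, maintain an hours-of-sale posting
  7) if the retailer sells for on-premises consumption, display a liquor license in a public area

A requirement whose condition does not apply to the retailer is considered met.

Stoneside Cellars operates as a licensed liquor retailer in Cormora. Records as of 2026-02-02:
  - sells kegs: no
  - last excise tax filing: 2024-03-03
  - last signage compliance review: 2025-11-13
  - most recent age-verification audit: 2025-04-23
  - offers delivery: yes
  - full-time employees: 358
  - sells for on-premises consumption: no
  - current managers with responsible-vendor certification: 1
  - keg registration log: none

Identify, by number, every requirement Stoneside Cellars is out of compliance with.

1. excise tax filing 701 days ago vs limit 730 → met
2. managers with responsible-vendor certification 1 < 2 → not met
3. condition 'offers delivery' holds; signage compliance review 81 days ago vs limit 120 → met
4. age-verification audit 285 days ago vs limit 365 → met
5. keg registration log absent → not met
6. condition 'sells kegs' does not hold → requirement n/a → met
7. condition 'sells for on-premises consumption' does not hold → requirement n/a → met
Not met: 2, 5

2, 5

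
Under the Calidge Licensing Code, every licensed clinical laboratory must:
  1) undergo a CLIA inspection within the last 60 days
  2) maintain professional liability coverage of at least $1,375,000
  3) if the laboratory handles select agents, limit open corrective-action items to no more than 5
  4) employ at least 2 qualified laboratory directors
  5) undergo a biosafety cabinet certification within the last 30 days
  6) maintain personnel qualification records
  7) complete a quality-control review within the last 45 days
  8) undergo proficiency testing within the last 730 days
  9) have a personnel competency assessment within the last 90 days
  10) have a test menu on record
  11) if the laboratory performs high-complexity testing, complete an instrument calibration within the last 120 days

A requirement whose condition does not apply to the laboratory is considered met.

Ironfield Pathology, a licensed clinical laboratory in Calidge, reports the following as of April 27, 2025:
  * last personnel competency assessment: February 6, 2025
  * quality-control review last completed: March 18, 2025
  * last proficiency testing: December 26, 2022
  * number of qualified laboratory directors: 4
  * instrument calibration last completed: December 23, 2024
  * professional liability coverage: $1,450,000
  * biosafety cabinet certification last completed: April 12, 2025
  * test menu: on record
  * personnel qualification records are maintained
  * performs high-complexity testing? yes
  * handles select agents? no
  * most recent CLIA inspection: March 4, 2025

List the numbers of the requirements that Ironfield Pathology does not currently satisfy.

1. CLIA inspection 54 days ago vs limit 60 → met
2. professional liability coverage $1,450,000 ≥ $1,375,000 → met
3. condition 'handles select agents' does not hold → requirement n/a → met
4. qualified laboratory directors 4 ≥ 2 → met
5. biosafety cabinet certification 15 days ago vs limit 30 → met
6. personnel qualification records present → met
7. quality-control review 40 days ago vs limit 45 → met
8. proficiency testing 853 days ago vs limit 730 → not met
9. personnel competency assessment 80 days ago vs limit 90 → met
10. test menu present → met
11. condition 'performs high-complexity testing' holds; instrument calibration 125 days ago vs limit 120 → not met
Not met: 8, 11

8, 11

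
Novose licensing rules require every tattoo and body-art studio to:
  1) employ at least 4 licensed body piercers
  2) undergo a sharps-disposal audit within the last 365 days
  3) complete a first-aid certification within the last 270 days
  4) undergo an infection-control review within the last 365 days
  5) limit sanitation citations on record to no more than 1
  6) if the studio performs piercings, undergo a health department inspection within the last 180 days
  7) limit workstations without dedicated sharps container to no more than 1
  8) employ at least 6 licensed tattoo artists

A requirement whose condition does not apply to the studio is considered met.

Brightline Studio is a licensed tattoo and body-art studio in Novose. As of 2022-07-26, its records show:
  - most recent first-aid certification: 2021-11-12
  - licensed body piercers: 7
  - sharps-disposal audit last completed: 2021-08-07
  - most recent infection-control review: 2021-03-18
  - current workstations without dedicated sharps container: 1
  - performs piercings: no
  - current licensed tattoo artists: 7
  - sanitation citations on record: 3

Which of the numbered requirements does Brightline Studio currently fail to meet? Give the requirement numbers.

4, 5

1. licensed body piercers 7 ≥ 4 → met
2. sharps-disposal audit 353 days ago vs limit 365 → met
3. first-aid certification 256 days ago vs limit 270 → met
4. infection-control review 495 days ago vs limit 365 → not met
5. sanitation citations on record 3 > 1 → not met
6. condition 'performs piercings' does not hold → requirement n/a → met
7. workstations without dedicated sharps container 1 ≤ 1 → met
8. licensed tattoo artists 7 ≥ 6 → met
Not met: 4, 5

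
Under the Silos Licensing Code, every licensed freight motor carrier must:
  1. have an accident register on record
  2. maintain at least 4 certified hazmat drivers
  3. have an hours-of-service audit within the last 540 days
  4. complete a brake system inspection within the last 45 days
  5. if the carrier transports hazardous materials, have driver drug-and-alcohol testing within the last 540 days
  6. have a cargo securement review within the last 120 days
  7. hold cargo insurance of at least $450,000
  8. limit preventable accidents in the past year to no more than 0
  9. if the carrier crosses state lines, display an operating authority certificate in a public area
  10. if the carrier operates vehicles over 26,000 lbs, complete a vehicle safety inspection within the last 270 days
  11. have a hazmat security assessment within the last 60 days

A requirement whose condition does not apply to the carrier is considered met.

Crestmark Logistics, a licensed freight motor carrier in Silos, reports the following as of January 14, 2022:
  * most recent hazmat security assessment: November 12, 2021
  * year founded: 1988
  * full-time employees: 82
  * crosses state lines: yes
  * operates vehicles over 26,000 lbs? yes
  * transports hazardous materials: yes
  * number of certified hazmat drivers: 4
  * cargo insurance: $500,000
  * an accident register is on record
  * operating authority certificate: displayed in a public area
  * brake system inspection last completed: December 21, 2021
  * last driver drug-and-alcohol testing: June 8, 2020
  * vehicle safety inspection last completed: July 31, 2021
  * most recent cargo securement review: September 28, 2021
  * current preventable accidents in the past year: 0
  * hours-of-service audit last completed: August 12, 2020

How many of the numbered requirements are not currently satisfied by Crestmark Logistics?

2

1. accident register present → met
2. certified hazmat drivers 4 ≥ 4 → met
3. hours-of-service audit 520 days ago vs limit 540 → met
4. brake system inspection 24 days ago vs limit 45 → met
5. condition 'transports hazardous materials' holds; driver drug-and-alcohol testing 585 days ago vs limit 540 → not met
6. cargo securement review 108 days ago vs limit 120 → met
7. cargo insurance $500,000 ≥ $450,000 → met
8. preventable accidents in the past year 0 ≤ 0 → met
9. condition 'crosses state lines' holds; operating authority certificate present → met
10. condition 'operates vehicles over 26,000 lbs' holds; vehicle safety inspection 167 days ago vs limit 270 → met
11. hazmat security assessment 63 days ago vs limit 60 → not met
Not met: 2 of 11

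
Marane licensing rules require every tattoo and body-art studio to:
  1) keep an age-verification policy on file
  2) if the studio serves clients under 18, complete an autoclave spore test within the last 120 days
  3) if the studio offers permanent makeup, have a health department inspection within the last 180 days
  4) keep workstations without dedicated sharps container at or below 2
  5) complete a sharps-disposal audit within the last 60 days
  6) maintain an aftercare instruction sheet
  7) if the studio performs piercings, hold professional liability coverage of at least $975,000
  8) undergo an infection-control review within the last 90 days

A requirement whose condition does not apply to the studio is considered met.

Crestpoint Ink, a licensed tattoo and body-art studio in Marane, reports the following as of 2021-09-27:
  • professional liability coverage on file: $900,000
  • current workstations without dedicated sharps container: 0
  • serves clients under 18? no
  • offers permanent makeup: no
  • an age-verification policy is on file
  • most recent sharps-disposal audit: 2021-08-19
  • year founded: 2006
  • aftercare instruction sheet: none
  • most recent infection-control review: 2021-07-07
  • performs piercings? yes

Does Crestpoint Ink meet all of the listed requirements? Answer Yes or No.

No

1. age-verification policy present → met
2. condition 'serves clients under 18' does not hold → requirement n/a → met
3. condition 'offers permanent makeup' does not hold → requirement n/a → met
4. workstations without dedicated sharps container 0 ≤ 2 → met
5. sharps-disposal audit 39 days ago vs limit 60 → met
6. aftercare instruction sheet absent → not met
7. condition 'performs piercings' holds; professional liability coverage $900,000 < $975,000 → not met
8. infection-control review 82 days ago vs limit 90 → met
Not met: 6, 7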